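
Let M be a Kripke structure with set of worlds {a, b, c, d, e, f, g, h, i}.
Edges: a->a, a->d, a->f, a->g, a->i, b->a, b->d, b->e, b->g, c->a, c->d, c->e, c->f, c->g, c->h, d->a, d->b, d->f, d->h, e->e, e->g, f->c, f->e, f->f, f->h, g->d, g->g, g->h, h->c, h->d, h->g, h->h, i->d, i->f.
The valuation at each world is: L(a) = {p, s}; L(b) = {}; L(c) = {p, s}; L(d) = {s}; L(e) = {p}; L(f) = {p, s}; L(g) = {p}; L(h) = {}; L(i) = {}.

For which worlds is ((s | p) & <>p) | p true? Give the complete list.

a, c, d, e, f, g

Let φ = ((s | p) & <>p) | p. Evaluate φ at each world:
  a (successors {a, d, f, g, i}): φ is true.
  b (successors {a, d, e, g}): φ is false.
  c (successors {a, d, e, f, g, h}): φ is true.
  d (successors {a, b, f, h}): φ is true.
  e (successors {e, g}): φ is true.
  f (successors {c, e, f, h}): φ is true.
  g (successors {d, g, h}): φ is true.
  h (successors {c, d, g, h}): φ is false.
  i (successors {d, f}): φ is false.
For instance, at f:
  At f: (s | p) & <>p is true, p is true, so ((s | p) & <>p) | p is true.
    At f: s | p is true, <>p is true, so (s | p) & <>p is true.
      At f: <>p requires p at some successor in {c, e, f, h}.
        p holds at c, so <>p is true at f.
Satisfying worlds: {a, c, d, e, f, g}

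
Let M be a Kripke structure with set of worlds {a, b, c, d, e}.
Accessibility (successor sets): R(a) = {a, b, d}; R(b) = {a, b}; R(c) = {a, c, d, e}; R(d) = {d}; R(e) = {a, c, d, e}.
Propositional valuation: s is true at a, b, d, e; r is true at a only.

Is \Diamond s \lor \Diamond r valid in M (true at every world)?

Recall that \Diamond ψ holds at a world iff ψ holds at some accessible world.
Let φ = \Diamond s \lor \Diamond r. Evaluate φ at each world:
  a (successors {a, b, d}): φ is true.
  b (successors {a, b}): φ is true.
  c (successors {a, c, d, e}): φ is true.
  d (successors {d}): φ is true.
  e (successors {a, c, d, e}): φ is true.
For instance, at e:
  At e: \Diamond s is true, \Diamond r is true, so \Diamond s \lor \Diamond r is true.
    At e: \Diamond s requires s at some successor in {a, c, d, e}.
      s holds at a, so \Diamond s is true at e.
    At e: \Diamond r requires r at some successor in {a, c, d, e}.
      r holds at a, so \Diamond r is true at e.

Yes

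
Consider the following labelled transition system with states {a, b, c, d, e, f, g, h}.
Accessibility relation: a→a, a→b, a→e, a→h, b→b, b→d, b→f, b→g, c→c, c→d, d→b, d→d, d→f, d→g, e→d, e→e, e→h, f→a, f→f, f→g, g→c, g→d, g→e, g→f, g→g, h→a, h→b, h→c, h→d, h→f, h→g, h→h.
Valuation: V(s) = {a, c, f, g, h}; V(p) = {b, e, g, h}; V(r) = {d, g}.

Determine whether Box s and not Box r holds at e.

At e: Box s is false, not Box r is true, so Box s and not Box r is false.
  At e: Box s requires s at every successor {d, e, h}.
    s fails at d, so Box s is false at e.
  At e: Box r is false, so not Box r is true.
    At e: Box r requires r at every successor {d, e, h}.
      r fails at e, so Box r is false at e.

No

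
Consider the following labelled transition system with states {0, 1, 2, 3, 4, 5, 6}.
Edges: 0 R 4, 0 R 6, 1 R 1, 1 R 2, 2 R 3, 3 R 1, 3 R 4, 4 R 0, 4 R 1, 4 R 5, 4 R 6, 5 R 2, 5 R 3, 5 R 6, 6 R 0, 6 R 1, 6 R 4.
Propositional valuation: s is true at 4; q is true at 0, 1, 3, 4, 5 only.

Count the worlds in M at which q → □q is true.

3

Recall that □ψ holds at a world iff ψ holds at every accessible world, and ◇ψ holds iff ψ holds at some accessible world.
Let φ = q → □q. Evaluate φ at each world:
  0 (successors {4, 6}): φ is false.
  1 (successors {1, 2}): φ is false.
  2 (successors {3}): φ is true.
  3 (successors {1, 4}): φ is true.
  4 (successors {0, 1, 5, 6}): φ is false.
  5 (successors {2, 3, 6}): φ is false.
  6 (successors {0, 1, 4}): φ is true.
For instance, at 2:
  At 2: q is false, □q is true, so q → □q is true.
    At 2: □q requires q at every successor {3}.
      At 3: q is true.
    So □q is true at 2.
Satisfying worlds: {2, 3, 6}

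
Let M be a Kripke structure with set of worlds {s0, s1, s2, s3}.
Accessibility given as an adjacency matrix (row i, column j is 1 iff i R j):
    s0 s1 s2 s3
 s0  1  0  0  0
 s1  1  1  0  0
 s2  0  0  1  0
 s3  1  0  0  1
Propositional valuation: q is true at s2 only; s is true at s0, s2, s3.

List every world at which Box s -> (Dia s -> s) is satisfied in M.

Recall that Box ψ holds at a world iff ψ holds at every accessible world, and Dia ψ holds iff ψ holds at some accessible world.
Let φ = Box s -> (Dia s -> s). Evaluate φ at each world:
  s0 (successors {s0}): φ is true.
  s1 (successors {s0, s1}): φ is true.
  s2 (successors {s2}): φ is true.
  s3 (successors {s0, s3}): φ is true.
For instance, at s2:
  At s2: Box s is true, Dia s -> s is true, so Box s -> (Dia s -> s) is true.
    At s2: Box s requires s at every successor {s2}.
      At s2: s is true.
    So Box s is true at s2.
    At s2: Dia s is true, s is true, so Dia s -> s is true.
      At s2: Dia s requires s at some successor in {s2}.
        s holds at s2, so Dia s is true at s2.
Satisfying worlds: {s0, s1, s2, s3}

s0, s1, s2, s3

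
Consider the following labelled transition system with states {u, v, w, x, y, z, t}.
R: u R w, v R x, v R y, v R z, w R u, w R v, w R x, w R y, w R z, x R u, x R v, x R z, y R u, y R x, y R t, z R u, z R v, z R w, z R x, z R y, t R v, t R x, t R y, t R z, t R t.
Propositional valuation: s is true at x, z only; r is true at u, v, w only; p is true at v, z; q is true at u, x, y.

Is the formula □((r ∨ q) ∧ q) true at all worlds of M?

No

Let φ = □((r ∨ q) ∧ q). Evaluate φ at each world:
  u (successors {w}): φ is false.
  v (successors {x, y, z}): φ is false.
  w (successors {u, v, x, y, z}): φ is false.
  x (successors {u, v, z}): φ is false.
  y (successors {u, x, t}): φ is false.
  z (successors {u, v, w, x, y}): φ is false.
  t (successors {v, x, y, z, t}): φ is false.
Detail at u (counterexample):
  At u: □((r ∨ q) ∧ q) requires (r ∨ q) ∧ q at every successor {w}.
    (r ∨ q) ∧ q fails at w, so □((r ∨ q) ∧ q) is false at u.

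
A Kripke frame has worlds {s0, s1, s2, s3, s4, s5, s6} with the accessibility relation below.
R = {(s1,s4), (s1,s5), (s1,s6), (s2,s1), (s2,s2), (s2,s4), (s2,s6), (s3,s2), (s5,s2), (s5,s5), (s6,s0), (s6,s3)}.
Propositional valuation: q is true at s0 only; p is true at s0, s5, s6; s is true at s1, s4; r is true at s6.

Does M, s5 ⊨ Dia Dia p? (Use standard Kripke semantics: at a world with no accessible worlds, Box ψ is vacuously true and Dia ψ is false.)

Yes

At s5: Dia Dia p requires Dia p at some successor in {s2, s5}.
  Dia p holds at s2, so Dia Dia p is true at s5.
    At s2: Dia p requires p at some successor in {s1, s2, s4, s6}.
      p holds at s6, so Dia p is true at s2.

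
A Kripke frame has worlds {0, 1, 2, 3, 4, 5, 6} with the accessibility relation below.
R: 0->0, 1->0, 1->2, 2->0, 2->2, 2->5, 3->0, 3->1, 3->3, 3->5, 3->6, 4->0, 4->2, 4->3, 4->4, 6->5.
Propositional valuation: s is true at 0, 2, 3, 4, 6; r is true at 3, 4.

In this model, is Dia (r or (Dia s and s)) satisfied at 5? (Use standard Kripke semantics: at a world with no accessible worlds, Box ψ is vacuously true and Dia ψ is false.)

At 5: no accessible worlds, so Dia (r or (Dia s and s)) is false.

No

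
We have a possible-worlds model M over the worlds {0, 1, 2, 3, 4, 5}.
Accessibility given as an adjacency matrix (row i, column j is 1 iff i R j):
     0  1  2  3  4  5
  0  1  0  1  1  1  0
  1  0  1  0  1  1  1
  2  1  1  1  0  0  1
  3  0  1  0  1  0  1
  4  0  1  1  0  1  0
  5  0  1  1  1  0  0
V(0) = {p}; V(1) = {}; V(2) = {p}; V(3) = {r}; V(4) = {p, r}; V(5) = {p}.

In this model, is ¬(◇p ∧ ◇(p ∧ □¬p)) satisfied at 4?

At 4: ◇p ∧ ◇(p ∧ □¬p) is false, so ¬(◇p ∧ ◇(p ∧ □¬p)) is true.
  At 4: ◇p is true, ◇(p ∧ □¬p) is false, so ◇p ∧ ◇(p ∧ □¬p) is false.
    At 4: ◇p requires p at some successor in {1, 2, 4}.
      p holds at 2, so ◇p is true at 4.
    At 4: ◇(p ∧ □¬p) requires p ∧ □¬p at some successor in {1, 2, 4}.
      At 1: p ∧ □¬p is false.
      At 2: p ∧ □¬p is false.
      At 4: p ∧ □¬p is false.
    So ◇(p ∧ □¬p) is false at 4.

Yes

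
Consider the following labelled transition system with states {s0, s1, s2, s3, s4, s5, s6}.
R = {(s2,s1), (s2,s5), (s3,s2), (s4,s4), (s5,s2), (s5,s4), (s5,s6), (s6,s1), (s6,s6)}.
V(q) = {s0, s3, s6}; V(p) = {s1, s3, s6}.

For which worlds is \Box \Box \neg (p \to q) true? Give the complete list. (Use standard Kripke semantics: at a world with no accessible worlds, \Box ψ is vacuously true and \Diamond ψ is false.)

Recall that \Box ψ holds at a world iff ψ holds at every accessible world, and \Diamond ψ holds iff ψ holds at some accessible world.
Let φ = \Box \Box \neg (p \to q). Evaluate φ at each world:
  s0 (successors ∅): φ is true.
  s1 (successors ∅): φ is true.
  s2 (successors {s1, s5}): φ is false.
  s3 (successors {s2}): φ is false.
  s4 (successors {s4}): φ is false.
  s5 (successors {s2, s4, s6}): φ is false.
  s6 (successors {s1, s6}): φ is false.
For instance, at s5:
  At s5: \Box \Box \neg (p \to q) requires \Box \neg (p \to q) at every successor {s2, s4, s6}.
    \Box \neg (p \to q) fails at s2, so \Box \Box \neg (p \to q) is false at s5.
      At s2: \Box \neg (p \to q) requires \neg (p \to q) at every successor {s1, s5}.
        \neg (p \to q) fails at s5, so \Box \neg (p \to q) is false at s2.
Satisfying worlds: {s0, s1}

s0, s1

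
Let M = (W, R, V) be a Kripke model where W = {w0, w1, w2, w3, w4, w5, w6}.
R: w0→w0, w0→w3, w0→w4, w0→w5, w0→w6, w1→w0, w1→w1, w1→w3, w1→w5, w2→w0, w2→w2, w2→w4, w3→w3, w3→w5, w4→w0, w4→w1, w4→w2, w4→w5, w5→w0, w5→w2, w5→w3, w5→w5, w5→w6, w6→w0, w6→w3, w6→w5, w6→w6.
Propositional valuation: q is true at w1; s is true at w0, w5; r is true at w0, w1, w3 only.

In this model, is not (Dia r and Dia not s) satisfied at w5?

No

Recall that Dia ψ holds at a world iff ψ holds at some accessible world.
At w5: Dia r and Dia not s is true, so not (Dia r and Dia not s) is false.
  At w5: Dia r is true, Dia not s is true, so Dia r and Dia not s is true.
    At w5: Dia r requires r at some successor in {w0, w2, w3, w5, w6}.
      r holds at w0, so Dia r is true at w5.
    At w5: Dia not s requires not s at some successor in {w0, w2, w3, w5, w6}.
      not s holds at w2, so Dia not s is true at w5.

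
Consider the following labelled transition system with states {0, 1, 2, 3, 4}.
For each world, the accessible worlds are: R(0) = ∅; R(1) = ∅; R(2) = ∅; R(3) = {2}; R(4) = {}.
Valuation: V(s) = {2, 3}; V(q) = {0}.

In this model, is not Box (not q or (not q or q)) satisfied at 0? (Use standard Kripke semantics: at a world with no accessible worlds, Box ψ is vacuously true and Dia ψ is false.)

No

Recall that Box ψ holds at a world iff ψ holds at every accessible world, and Dia ψ holds iff ψ holds at some accessible world.
At 0: Box (not q or (not q or q)) is true, so not Box (not q or (not q or q)) is false.
  At 0: no accessible worlds, so Box (not q or (not q or q)) holds vacuously.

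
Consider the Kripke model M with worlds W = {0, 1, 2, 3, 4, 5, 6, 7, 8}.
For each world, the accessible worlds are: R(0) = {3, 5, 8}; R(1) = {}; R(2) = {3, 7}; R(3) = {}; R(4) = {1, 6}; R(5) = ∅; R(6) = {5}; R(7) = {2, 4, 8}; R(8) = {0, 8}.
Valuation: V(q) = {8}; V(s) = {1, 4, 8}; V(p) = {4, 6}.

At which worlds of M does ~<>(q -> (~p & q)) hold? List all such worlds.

Let φ = ~<>(q -> (~p & q)). Evaluate φ at each world:
  0 (successors {3, 5, 8}): φ is false.
  1 (successors ∅): φ is true.
  2 (successors {3, 7}): φ is false.
  3 (successors ∅): φ is true.
  4 (successors {1, 6}): φ is false.
  5 (successors ∅): φ is true.
  6 (successors {5}): φ is false.
  7 (successors {2, 4, 8}): φ is false.
  8 (successors {0, 8}): φ is false.
For instance, at 7:
  At 7: <>(q -> (~p & q)) is true, so ~<>(q -> (~p & q)) is false.
    At 7: <>(q -> (~p & q)) requires q -> (~p & q) at some successor in {2, 4, 8}.
      q -> (~p & q) holds at 2, so <>(q -> (~p & q)) is true at 7.
Satisfying worlds: {1, 3, 5}

1, 3, 5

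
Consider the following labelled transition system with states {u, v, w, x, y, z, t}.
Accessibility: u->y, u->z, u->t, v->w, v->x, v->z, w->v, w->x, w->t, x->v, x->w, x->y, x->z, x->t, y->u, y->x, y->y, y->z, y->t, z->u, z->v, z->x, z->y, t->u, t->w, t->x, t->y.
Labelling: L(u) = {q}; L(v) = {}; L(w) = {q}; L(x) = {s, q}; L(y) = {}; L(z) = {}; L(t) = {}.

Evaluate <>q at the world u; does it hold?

At u: <>q requires q at some successor in {y, z, t}.
  At y: q is false.
  At z: q is false.
  At t: q is false.
So <>q is false at u.

No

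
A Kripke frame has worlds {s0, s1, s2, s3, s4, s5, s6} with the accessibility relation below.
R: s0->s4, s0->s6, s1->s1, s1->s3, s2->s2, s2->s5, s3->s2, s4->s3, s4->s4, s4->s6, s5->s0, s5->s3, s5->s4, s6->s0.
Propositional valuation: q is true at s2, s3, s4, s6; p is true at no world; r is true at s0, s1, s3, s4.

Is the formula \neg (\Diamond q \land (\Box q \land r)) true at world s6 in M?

Recall that \Box ψ holds at a world iff ψ holds at every accessible world, and \Diamond ψ holds iff ψ holds at some accessible world.
At s6: \Diamond q \land (\Box q \land r) is false, so \neg (\Diamond q \land (\Box q \land r)) is true.
  At s6: \Diamond q is false, \Box q \land r is false, so \Diamond q \land (\Box q \land r) is false.
    At s6: \Diamond q requires q at some successor in {s0}.
      At s0: q is false.
    So \Diamond q is false at s6.
    At s6: \Box q is false, r is false, so \Box q \land r is false.
      At s6: \Box q requires q at every successor {s0}.
        q fails at s0, so \Box q is false at s6.

Yes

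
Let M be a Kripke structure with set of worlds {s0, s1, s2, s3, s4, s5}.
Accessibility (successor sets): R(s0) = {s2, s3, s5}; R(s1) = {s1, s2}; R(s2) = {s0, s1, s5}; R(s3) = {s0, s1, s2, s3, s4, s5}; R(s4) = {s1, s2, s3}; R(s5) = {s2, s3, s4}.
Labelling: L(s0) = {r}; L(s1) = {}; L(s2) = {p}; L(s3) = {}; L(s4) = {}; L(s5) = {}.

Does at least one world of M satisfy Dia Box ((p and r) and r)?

Let φ = Dia Box ((p and r) and r). Evaluate φ at each world:
  s0 (successors {s2, s3, s5}): φ is false.
  s1 (successors {s1, s2}): φ is false.
  s2 (successors {s0, s1, s5}): φ is false.
  s3 (successors {s0, s1, s2, s3, s4, s5}): φ is false.
  s4 (successors {s1, s2, s3}): φ is false.
  s5 (successors {s2, s3, s4}): φ is false.
For instance, at s4:
  At s4: Dia Box ((p and r) and r) requires Box ((p and r) and r) at some successor in {s1, s2, s3}.
    At s1: Box ((p and r) and r) is false.
    At s2: Box ((p and r) and r) is false.
    At s3: Box ((p and r) and r) is false.
  So Dia Box ((p and r) and r) is false at s4.

No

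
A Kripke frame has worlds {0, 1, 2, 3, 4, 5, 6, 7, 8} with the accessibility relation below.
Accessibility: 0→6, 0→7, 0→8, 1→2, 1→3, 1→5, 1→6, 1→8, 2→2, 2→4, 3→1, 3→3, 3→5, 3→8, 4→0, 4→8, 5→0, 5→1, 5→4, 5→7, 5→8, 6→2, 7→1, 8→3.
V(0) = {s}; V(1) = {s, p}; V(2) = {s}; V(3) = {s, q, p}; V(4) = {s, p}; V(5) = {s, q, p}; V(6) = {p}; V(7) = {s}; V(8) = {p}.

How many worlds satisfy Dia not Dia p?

2

Recall that Dia ψ holds at a world iff ψ holds at some accessible world.
Let φ = Dia not Dia p. Evaluate φ at each world:
  0 (successors {6, 7, 8}): φ is true.
  1 (successors {2, 3, 5, 6, 8}): φ is true.
  2 (successors {2, 4}): φ is false.
  3 (successors {1, 3, 5, 8}): φ is false.
  4 (successors {0, 8}): φ is false.
  5 (successors {0, 1, 4, 7, 8}): φ is false.
  6 (successors {2}): φ is false.
  7 (successors {1}): φ is false.
  8 (successors {3}): φ is false.
For instance, at 1:
  At 1: Dia not Dia p requires not Dia p at some successor in {2, 3, 5, 6, 8}.
    not Dia p holds at 6, so Dia not Dia p is true at 1.
      At 6: Dia p is false, so not Dia p is true.
Satisfying worlds: {0, 1}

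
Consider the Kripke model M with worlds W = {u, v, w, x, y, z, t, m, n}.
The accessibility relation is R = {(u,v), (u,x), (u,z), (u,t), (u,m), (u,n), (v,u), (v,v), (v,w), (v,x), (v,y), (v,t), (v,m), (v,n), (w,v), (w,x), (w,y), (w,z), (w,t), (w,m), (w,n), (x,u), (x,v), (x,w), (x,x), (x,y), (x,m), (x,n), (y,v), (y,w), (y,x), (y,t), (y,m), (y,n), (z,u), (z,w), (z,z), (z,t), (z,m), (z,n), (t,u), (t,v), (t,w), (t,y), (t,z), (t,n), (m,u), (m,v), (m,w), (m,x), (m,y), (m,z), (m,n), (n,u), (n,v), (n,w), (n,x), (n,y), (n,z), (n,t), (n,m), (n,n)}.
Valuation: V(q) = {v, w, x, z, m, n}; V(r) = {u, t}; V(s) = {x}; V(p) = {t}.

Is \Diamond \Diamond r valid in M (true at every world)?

Let φ = \Diamond \Diamond r. Evaluate φ at each world:
  u (successors {v, x, z, t, m, n}): φ is true.
  v (successors {u, v, w, x, y, t, m, n}): φ is true.
  w (successors {v, x, y, z, t, m, n}): φ is true.
  x (successors {u, v, w, x, y, m, n}): φ is true.
  y (successors {v, w, x, t, m, n}): φ is true.
  z (successors {u, w, z, t, m, n}): φ is true.
  t (successors {u, v, w, y, z, n}): φ is true.
  m (successors {u, v, w, x, y, z, n}): φ is true.
  n (successors {u, v, w, x, y, z, t, m, n}): φ is true.
For instance, at x:
  At x: \Diamond \Diamond r requires \Diamond r at some successor in {u, v, w, x, y, m, n}.
    \Diamond r holds at u, so \Diamond \Diamond r is true at x.
      At u: \Diamond r requires r at some successor in {v, x, z, t, m, n}.
        r holds at t, so \Diamond r is true at u.

Yes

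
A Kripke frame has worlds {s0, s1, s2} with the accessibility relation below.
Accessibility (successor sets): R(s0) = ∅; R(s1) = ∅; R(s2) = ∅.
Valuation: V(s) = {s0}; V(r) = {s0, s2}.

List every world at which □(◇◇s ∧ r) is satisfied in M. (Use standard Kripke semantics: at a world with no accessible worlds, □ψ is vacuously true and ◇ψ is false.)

Let φ = □(◇◇s ∧ r). Evaluate φ at each world:
  s0 (successors ∅): φ is true.
  s1 (successors ∅): φ is true.
  s2 (successors ∅): φ is true.
For instance, at s1:
  At s1: no accessible worlds, so □(◇◇s ∧ r) holds vacuously.
Satisfying worlds: {s0, s1, s2}

s0, s1, s2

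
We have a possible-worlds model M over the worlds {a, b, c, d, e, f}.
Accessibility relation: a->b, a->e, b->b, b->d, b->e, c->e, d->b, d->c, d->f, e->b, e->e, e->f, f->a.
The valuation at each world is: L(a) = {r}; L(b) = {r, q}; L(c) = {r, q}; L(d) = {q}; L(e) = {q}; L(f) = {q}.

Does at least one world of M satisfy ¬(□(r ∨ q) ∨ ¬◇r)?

Let φ = ¬(□(r ∨ q) ∨ ¬◇r). Evaluate φ at each world:
  a (successors {b, e}): φ is false.
  b (successors {b, d, e}): φ is false.
  c (successors {e}): φ is false.
  d (successors {b, c, f}): φ is false.
  e (successors {b, e, f}): φ is false.
  f (successors {a}): φ is false.
For instance, at f:
  At f: □(r ∨ q) ∨ ¬◇r is true, so ¬(□(r ∨ q) ∨ ¬◇r) is false.
    At f: □(r ∨ q) is true, ¬◇r is false, so □(r ∨ q) ∨ ¬◇r is true.
      At f: □(r ∨ q) requires r ∨ q at every successor {a}.
        At a: r ∨ q is true.
      So □(r ∨ q) is true at f.
      At f: ◇r is true, so ¬◇r is false.

No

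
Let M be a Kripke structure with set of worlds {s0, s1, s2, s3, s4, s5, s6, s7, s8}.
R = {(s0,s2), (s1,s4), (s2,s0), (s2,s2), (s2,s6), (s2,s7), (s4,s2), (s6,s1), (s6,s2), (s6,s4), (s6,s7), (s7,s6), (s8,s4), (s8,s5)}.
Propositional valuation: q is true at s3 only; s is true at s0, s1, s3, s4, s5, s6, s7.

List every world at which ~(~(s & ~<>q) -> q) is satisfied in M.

s2, s8

Recall that <>ψ holds at a world iff ψ holds at some accessible world.
Let φ = ~(~(s & ~<>q) -> q). Evaluate φ at each world:
  s0 (successors {s2}): φ is false.
  s1 (successors {s4}): φ is false.
  s2 (successors {s0, s2, s6, s7}): φ is true.
  s3 (successors ∅): φ is false.
  s4 (successors {s2}): φ is false.
  s5 (successors ∅): φ is false.
  s6 (successors {s1, s2, s4, s7}): φ is false.
  s7 (successors {s6}): φ is false.
  s8 (successors {s4, s5}): φ is true.
For instance, at s2:
  At s2: ~(s & ~<>q) -> q is false, so ~(~(s & ~<>q) -> q) is true.
    At s2: ~(s & ~<>q) is true, q is false, so ~(s & ~<>q) -> q is false.
      At s2: s & ~<>q is false, so ~(s & ~<>q) is true.
Satisfying worlds: {s2, s8}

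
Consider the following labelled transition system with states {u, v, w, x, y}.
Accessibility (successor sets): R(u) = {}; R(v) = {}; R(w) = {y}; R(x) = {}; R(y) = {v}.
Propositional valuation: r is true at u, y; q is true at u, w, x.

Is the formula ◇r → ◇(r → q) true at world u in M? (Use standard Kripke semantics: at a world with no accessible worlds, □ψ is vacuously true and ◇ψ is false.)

Recall that ◇ψ holds at a world iff ψ holds at some accessible world.
At u: ◇r is false, ◇(r → q) is false, so ◇r → ◇(r → q) is true.
  At u: no accessible worlds, so ◇r is false.
  At u: no accessible worlds, so ◇(r → q) is false.

Yes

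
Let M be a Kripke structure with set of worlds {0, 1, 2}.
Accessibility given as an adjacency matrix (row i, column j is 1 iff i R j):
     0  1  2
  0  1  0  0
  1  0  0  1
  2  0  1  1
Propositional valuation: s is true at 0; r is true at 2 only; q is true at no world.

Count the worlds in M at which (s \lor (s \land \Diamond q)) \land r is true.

Recall that \Diamond ψ holds at a world iff ψ holds at some accessible world.
Let φ = (s \lor (s \land \Diamond q)) \land r. Evaluate φ at each world:
  0 (successors {0}): φ is false.
  1 (successors {2}): φ is false.
  2 (successors {1, 2}): φ is false.
For instance, at 2:
  At 2: s \lor (s \land \Diamond q) is false, r is true, so (s \lor (s \land \Diamond q)) \land r is false.
    At 2: s is false, s \land \Diamond q is false, so s \lor (s \land \Diamond q) is false.
      At 2: s is false, \Diamond q is false, so s \land \Diamond q is false.
Satisfying worlds: none.

0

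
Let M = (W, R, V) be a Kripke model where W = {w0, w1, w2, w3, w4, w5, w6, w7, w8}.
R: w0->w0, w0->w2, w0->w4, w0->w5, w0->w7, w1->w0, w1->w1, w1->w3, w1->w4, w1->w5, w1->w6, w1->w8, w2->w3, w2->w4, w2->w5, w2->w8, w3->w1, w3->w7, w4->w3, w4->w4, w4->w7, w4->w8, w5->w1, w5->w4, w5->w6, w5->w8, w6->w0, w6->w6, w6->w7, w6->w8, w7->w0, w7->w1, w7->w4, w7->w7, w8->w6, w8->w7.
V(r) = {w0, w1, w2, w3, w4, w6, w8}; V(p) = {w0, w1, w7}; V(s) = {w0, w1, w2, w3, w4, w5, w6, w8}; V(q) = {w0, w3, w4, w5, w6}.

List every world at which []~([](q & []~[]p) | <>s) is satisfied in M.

none

Let φ = []~([](q & []~[]p) | <>s). Evaluate φ at each world:
  w0 (successors {w0, w2, w4, w5, w7}): φ is false.
  w1 (successors {w0, w1, w3, w4, w5, w6, w8}): φ is false.
  w2 (successors {w3, w4, w5, w8}): φ is false.
  w3 (successors {w1, w7}): φ is false.
  w4 (successors {w3, w4, w7, w8}): φ is false.
  w5 (successors {w1, w4, w6, w8}): φ is false.
  w6 (successors {w0, w6, w7, w8}): φ is false.
  w7 (successors {w0, w1, w4, w7}): φ is false.
  w8 (successors {w6, w7}): φ is false.
For instance, at w7:
  At w7: []~([](q & []~[]p) | <>s) requires ~([](q & []~[]p) | <>s) at every successor {w0, w1, w4, w7}.
    ~([](q & []~[]p) | <>s) fails at w0, so []~([](q & []~[]p) | <>s) is false at w7.
      At w0: [](q & []~[]p) | <>s is true, so ~([](q & []~[]p) | <>s) is false.
Satisfying worlds: none.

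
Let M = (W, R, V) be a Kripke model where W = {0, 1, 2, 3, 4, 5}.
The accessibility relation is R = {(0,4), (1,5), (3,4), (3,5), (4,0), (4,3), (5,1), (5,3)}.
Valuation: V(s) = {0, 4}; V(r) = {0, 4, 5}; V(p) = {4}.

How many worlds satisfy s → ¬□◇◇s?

4

Let φ = s → ¬□◇◇s. Evaluate φ at each world:
  0 (successors {4}): φ is false.
  1 (successors {5}): φ is true.
  2 (successors ∅): φ is true.
  3 (successors {4, 5}): φ is true.
  4 (successors {0, 3}): φ is false.
  5 (successors {1, 3}): φ is true.
For instance, at 1:
  At 1: s is false, ¬□◇◇s is false, so s → ¬□◇◇s is true.
    At 1: □◇◇s is true, so ¬□◇◇s is false.
      At 1: □◇◇s requires ◇◇s at every successor {5}.
        At 5: ◇◇s is true.
      So □◇◇s is true at 1.
Satisfying worlds: {1, 2, 3, 5}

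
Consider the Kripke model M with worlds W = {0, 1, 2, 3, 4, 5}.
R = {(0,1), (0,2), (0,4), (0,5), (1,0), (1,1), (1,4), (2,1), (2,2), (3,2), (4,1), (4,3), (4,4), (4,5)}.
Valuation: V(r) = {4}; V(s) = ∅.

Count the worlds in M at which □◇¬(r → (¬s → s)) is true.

Let φ = □◇¬(r → (¬s → s)). Evaluate φ at each world:
  0 (successors {1, 2, 4, 5}): φ is false.
  1 (successors {0, 1, 4}): φ is true.
  2 (successors {1, 2}): φ is false.
  3 (successors {2}): φ is false.
  4 (successors {1, 3, 4, 5}): φ is false.
  5 (successors ∅): φ is true.
For instance, at 2:
  At 2: □◇¬(r → (¬s → s)) requires ◇¬(r → (¬s → s)) at every successor {1, 2}.
    ◇¬(r → (¬s → s)) fails at 2, so □◇¬(r → (¬s → s)) is false at 2.
      At 2: ◇¬(r → (¬s → s)) requires ¬(r → (¬s → s)) at some successor in {1, 2}.
        At 1: ¬(r → (¬s → s)) is false.
        At 2: ¬(r → (¬s → s)) is false.
      So ◇¬(r → (¬s → s)) is false at 2.
Satisfying worlds: {1, 5}

2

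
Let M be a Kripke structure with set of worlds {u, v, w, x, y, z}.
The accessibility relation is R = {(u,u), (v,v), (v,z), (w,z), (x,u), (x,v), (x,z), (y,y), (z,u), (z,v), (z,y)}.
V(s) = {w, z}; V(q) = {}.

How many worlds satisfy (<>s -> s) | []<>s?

Recall that []ψ holds at a world iff ψ holds at every accessible world, and <>ψ holds iff ψ holds at some accessible world.
Let φ = (<>s -> s) | []<>s. Evaluate φ at each world:
  u (successors {u}): φ is true.
  v (successors {v, z}): φ is false.
  w (successors {z}): φ is true.
  x (successors {u, v, z}): φ is false.
  y (successors {y}): φ is true.
  z (successors {u, v, y}): φ is true.
For instance, at z:
  At z: <>s -> s is true, []<>s is false, so (<>s -> s) | []<>s is true.
    At z: <>s is false, s is true, so <>s -> s is true.
      At z: <>s requires s at some successor in {u, v, y}.
        At u: s is false.
        At v: s is false.
        At y: s is false.
      So <>s is false at z.
    At z: []<>s requires <>s at every successor {u, v, y}.
      <>s fails at u, so []<>s is false at z.
Satisfying worlds: {u, w, y, z}

4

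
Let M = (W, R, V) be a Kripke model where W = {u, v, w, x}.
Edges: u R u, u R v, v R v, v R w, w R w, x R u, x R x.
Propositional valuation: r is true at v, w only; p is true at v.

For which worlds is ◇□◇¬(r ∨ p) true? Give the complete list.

x

Recall that □ψ holds at a world iff ψ holds at every accessible world, and ◇ψ holds iff ψ holds at some accessible world.
Let φ = ◇□◇¬(r ∨ p). Evaluate φ at each world:
  u (successors {u, v}): φ is false.
  v (successors {v, w}): φ is false.
  w (successors {w}): φ is false.
  x (successors {u, x}): φ is true.
For instance, at x:
  At x: ◇□◇¬(r ∨ p) requires □◇¬(r ∨ p) at some successor in {u, x}.
    □◇¬(r ∨ p) holds at x, so ◇□◇¬(r ∨ p) is true at x.
      At x: □◇¬(r ∨ p) requires ◇¬(r ∨ p) at every successor {u, x}.
        At u: ◇¬(r ∨ p) is true.
        At x: ◇¬(r ∨ p) is true.
      So □◇¬(r ∨ p) is true at x.
Satisfying worlds: {x}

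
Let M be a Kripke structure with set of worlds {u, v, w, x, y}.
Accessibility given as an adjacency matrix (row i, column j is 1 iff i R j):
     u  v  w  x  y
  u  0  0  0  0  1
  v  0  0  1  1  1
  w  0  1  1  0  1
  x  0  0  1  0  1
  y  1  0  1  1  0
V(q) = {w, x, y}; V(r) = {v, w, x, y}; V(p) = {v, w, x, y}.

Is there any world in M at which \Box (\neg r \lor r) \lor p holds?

Recall that \Box ψ holds at a world iff ψ holds at every accessible world, and \Diamond ψ holds iff ψ holds at some accessible world.
Let φ = \Box (\neg r \lor r) \lor p. Evaluate φ at each world:
  u (successors {y}): φ is true.
  v (successors {w, x, y}): φ is true.
  w (successors {v, w, y}): φ is true.
  x (successors {w, y}): φ is true.
  y (successors {u, w, x}): φ is true.
Detail at u (witness):
  At u: \Box (\neg r \lor r) is true, p is false, so \Box (\neg r \lor r) \lor p is true.
    At u: \Box (\neg r \lor r) requires \neg r \lor r at every successor {y}.
      At y: \neg r \lor r is true.
    So \Box (\neg r \lor r) is true at u.

Yes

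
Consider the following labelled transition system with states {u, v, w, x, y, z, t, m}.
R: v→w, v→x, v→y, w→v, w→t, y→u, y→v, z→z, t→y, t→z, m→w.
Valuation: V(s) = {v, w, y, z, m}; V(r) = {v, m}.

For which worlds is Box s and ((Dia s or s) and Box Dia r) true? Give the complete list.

Let φ = Box s and ((Dia s or s) and Box Dia r). Evaluate φ at each world:
  u (successors ∅): φ is false.
  v (successors {w, x, y}): φ is false.
  w (successors {v, t}): φ is false.
  x (successors ∅): φ is false.
  y (successors {u, v}): φ is false.
  z (successors {z}): φ is false.
  t (successors {y, z}): φ is false.
  m (successors {w}): φ is true.
For instance, at m:
  At m: Box s is true, (Dia s or s) and Box Dia r is true, so Box s and ((Dia s or s) and Box Dia r) is true.
    At m: Box s requires s at every successor {w}.
      At w: s is true.
    So Box s is true at m.
    At m: Dia s or s is true, Box Dia r is true, so (Dia s or s) and Box Dia r is true.
      At m: Dia s is true, s is true, so Dia s or s is true.
      At m: Box Dia r requires Dia r at every successor {w}.
        At w: Dia r is true.
      So Box Dia r is true at m.
Satisfying worlds: {m}

m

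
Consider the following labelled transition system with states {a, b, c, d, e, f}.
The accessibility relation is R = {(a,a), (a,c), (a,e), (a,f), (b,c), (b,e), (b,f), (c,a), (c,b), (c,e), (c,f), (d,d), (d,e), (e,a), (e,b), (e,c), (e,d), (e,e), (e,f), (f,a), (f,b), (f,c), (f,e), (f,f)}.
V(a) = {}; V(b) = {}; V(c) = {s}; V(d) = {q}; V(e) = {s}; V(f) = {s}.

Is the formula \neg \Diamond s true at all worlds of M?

Let φ = \neg \Diamond s. Evaluate φ at each world:
  a (successors {a, c, e, f}): φ is false.
  b (successors {c, e, f}): φ is false.
  c (successors {a, b, e, f}): φ is false.
  d (successors {d, e}): φ is false.
  e (successors {a, b, c, d, e, f}): φ is false.
  f (successors {a, b, c, e, f}): φ is false.
Detail at a (counterexample):
  At a: \Diamond s is true, so \neg \Diamond s is false.
    At a: \Diamond s requires s at some successor in {a, c, e, f}.
      s holds at c, so \Diamond s is true at a.

No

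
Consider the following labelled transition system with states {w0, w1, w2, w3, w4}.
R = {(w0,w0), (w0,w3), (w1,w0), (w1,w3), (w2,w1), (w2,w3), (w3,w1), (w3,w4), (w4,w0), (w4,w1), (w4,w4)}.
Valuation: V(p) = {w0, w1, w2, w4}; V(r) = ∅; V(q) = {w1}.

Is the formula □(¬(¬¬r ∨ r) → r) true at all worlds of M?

No

Recall that □ψ holds at a world iff ψ holds at every accessible world, and ◇ψ holds iff ψ holds at some accessible world.
Let φ = □(¬(¬¬r ∨ r) → r). Evaluate φ at each world:
  w0 (successors {w0, w3}): φ is false.
  w1 (successors {w0, w3}): φ is false.
  w2 (successors {w1, w3}): φ is false.
  w3 (successors {w1, w4}): φ is false.
  w4 (successors {w0, w1, w4}): φ is false.
Detail at w0 (counterexample):
  At w0: □(¬(¬¬r ∨ r) → r) requires ¬(¬¬r ∨ r) → r at every successor {w0, w3}.
    ¬(¬¬r ∨ r) → r fails at w0, so □(¬(¬¬r ∨ r) → r) is false at w0.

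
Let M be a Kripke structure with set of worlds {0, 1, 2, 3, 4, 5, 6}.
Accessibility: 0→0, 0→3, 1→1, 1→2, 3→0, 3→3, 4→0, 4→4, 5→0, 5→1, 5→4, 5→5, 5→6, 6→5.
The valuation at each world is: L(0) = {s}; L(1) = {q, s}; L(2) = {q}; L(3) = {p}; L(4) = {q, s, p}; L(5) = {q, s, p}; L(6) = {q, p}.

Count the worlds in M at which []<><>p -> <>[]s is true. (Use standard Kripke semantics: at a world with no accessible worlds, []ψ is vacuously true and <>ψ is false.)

Recall that []ψ holds at a world iff ψ holds at every accessible world, and <>ψ holds iff ψ holds at some accessible world.
Let φ = []<><>p -> <>[]s. Evaluate φ at each world:
  0 (successors {0, 3}): φ is false.
  1 (successors {1, 2}): φ is true.
  2 (successors ∅): φ is false.
  3 (successors {0, 3}): φ is false.
  4 (successors {0, 4}): φ is true.
  5 (successors {0, 1, 4, 5, 6}): φ is true.
  6 (successors {5}): φ is false.
For instance, at 4:
  At 4: []<><>p is true, <>[]s is true, so []<><>p -> <>[]s is true.
    At 4: []<><>p requires <><>p at every successor {0, 4}.
      At 0: <><>p is true.
      At 4: <><>p is true.
    So []<><>p is true at 4.
    At 4: <>[]s requires []s at some successor in {0, 4}.
      []s holds at 4, so <>[]s is true at 4.
Satisfying worlds: {1, 4, 5}

3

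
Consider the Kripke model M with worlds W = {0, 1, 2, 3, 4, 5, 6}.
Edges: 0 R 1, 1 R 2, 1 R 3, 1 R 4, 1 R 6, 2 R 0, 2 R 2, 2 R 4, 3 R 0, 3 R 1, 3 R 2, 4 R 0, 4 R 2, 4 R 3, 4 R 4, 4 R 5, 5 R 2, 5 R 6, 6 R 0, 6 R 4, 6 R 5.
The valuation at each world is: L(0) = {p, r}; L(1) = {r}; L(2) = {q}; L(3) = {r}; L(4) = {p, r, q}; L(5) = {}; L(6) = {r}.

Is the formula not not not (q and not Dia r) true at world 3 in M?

At 3: not not (q and not Dia r) is false, so not not not (q and not Dia r) is true.
  At 3: not (q and not Dia r) is true, so not not (q and not Dia r) is false.
    At 3: q and not Dia r is false, so not (q and not Dia r) is true.
      At 3: q is false, not Dia r is false, so q and not Dia r is false.

Yes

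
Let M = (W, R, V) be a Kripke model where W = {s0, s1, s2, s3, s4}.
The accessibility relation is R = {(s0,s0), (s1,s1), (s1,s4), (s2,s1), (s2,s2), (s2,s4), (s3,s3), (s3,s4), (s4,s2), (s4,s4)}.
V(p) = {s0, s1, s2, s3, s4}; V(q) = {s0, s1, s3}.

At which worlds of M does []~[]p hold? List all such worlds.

Let φ = []~[]p. Evaluate φ at each world:
  s0 (successors {s0}): φ is false.
  s1 (successors {s1, s4}): φ is false.
  s2 (successors {s1, s2, s4}): φ is false.
  s3 (successors {s3, s4}): φ is false.
  s4 (successors {s2, s4}): φ is false.
For instance, at s1:
  At s1: []~[]p requires ~[]p at every successor {s1, s4}.
    ~[]p fails at s1, so []~[]p is false at s1.
      At s1: []p is true, so ~[]p is false.
Satisfying worlds: none.

none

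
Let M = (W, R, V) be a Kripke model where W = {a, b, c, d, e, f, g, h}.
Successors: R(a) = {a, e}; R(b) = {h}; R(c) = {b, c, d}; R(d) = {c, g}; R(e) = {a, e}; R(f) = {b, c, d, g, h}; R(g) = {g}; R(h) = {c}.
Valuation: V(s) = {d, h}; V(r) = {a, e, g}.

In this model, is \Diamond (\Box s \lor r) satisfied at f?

Yes

Recall that \Box ψ holds at a world iff ψ holds at every accessible world, and \Diamond ψ holds iff ψ holds at some accessible world.
At f: \Diamond (\Box s \lor r) requires \Box s \lor r at some successor in {b, c, d, g, h}.
  \Box s \lor r holds at b, so \Diamond (\Box s \lor r) is true at f.
    At b: \Box s is true, r is false, so \Box s \lor r is true.
      At b: \Box s requires s at every successor {h}.
        At h: s is true.
      So \Box s is true at b.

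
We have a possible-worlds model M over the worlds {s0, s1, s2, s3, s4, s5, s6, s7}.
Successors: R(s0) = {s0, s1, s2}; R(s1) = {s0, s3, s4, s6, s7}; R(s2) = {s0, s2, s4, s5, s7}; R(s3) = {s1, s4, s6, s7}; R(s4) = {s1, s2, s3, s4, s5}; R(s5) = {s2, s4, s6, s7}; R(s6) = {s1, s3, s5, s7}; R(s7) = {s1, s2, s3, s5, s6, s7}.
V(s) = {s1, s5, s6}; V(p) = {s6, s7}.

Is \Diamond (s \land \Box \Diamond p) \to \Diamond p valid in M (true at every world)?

Yes

Let φ = \Diamond (s \land \Box \Diamond p) \to \Diamond p. Evaluate φ at each world:
  s0 (successors {s0, s1, s2}): φ is true.
  s1 (successors {s0, s3, s4, s6, s7}): φ is true.
  s2 (successors {s0, s2, s4, s5, s7}): φ is true.
  s3 (successors {s1, s4, s6, s7}): φ is true.
  s4 (successors {s1, s2, s3, s4, s5}): φ is true.
  s5 (successors {s2, s4, s6, s7}): φ is true.
  s6 (successors {s1, s3, s5, s7}): φ is true.
  s7 (successors {s1, s2, s3, s5, s6, s7}): φ is true.
For instance, at s5:
  At s5: \Diamond (s \land \Box \Diamond p) is true, \Diamond p is true, so \Diamond (s \land \Box \Diamond p) \to \Diamond p is true.
    At s5: \Diamond (s \land \Box \Diamond p) requires s \land \Box \Diamond p at some successor in {s2, s4, s6, s7}.
      s \land \Box \Diamond p holds at s6, so \Diamond (s \land \Box \Diamond p) is true at s5.
    At s5: \Diamond p requires p at some successor in {s2, s4, s6, s7}.
      p holds at s6, so \Diamond p is true at s5.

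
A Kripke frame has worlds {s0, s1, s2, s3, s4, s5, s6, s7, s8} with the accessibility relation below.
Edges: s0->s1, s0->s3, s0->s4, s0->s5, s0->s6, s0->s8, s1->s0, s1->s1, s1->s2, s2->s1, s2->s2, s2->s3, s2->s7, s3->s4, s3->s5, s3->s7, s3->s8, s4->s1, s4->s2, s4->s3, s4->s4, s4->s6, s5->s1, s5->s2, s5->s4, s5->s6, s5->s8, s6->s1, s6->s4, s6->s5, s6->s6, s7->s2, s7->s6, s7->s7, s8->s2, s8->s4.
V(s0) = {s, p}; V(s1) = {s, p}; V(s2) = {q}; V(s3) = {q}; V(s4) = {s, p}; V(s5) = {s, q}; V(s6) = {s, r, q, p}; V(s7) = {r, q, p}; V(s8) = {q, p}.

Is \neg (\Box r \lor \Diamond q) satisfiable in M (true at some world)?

Let φ = \neg (\Box r \lor \Diamond q). Evaluate φ at each world:
  s0 (successors {s1, s3, s4, s5, s6, s8}): φ is false.
  s1 (successors {s0, s1, s2}): φ is false.
  s2 (successors {s1, s2, s3, s7}): φ is false.
  s3 (successors {s4, s5, s7, s8}): φ is false.
  s4 (successors {s1, s2, s3, s4, s6}): φ is false.
  s5 (successors {s1, s2, s4, s6, s8}): φ is false.
  s6 (successors {s1, s4, s5, s6}): φ is false.
  s7 (successors {s2, s6, s7}): φ is false.
  s8 (successors {s2, s4}): φ is false.
For instance, at s0:
  At s0: \Box r \lor \Diamond q is true, so \neg (\Box r \lor \Diamond q) is false.
    At s0: \Box r is false, \Diamond q is true, so \Box r \lor \Diamond q is true.
      At s0: \Box r requires r at every successor {s1, s3, s4, s5, s6, s8}.
        r fails at s1, so \Box r is false at s0.
      At s0: \Diamond q requires q at some successor in {s1, s3, s4, s5, s6, s8}.
        q holds at s3, so \Diamond q is true at s0.

No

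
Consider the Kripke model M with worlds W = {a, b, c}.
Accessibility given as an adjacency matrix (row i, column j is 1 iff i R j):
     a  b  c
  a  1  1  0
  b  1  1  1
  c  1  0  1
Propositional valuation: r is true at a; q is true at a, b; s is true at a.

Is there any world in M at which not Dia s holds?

Let φ = not Dia s. Evaluate φ at each world:
  a (successors {a, b}): φ is false.
  b (successors {a, b, c}): φ is false.
  c (successors {a, c}): φ is false.
For instance, at a:
  At a: Dia s is true, so not Dia s is false.
    At a: Dia s requires s at some successor in {a, b}.
      s holds at a, so Dia s is true at a.

No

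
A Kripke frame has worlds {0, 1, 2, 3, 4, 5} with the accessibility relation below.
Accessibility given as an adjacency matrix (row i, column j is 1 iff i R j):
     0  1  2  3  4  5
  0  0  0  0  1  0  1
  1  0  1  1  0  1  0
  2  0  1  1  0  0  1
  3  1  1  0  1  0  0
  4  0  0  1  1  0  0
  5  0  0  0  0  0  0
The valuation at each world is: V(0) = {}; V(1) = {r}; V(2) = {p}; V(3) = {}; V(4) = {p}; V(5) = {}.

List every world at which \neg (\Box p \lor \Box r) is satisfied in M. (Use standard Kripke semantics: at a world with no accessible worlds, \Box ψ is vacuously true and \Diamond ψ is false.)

0, 1, 2, 3, 4

Let φ = \neg (\Box p \lor \Box r). Evaluate φ at each world:
  0 (successors {3, 5}): φ is true.
  1 (successors {1, 2, 4}): φ is true.
  2 (successors {1, 2, 5}): φ is true.
  3 (successors {0, 1, 3}): φ is true.
  4 (successors {2, 3}): φ is true.
  5 (successors ∅): φ is false.
For instance, at 1:
  At 1: \Box p \lor \Box r is false, so \neg (\Box p \lor \Box r) is true.
    At 1: \Box p is false, \Box r is false, so \Box p \lor \Box r is false.
      At 1: \Box p requires p at every successor {1, 2, 4}.
        p fails at 1, so \Box p is false at 1.
      At 1: \Box r requires r at every successor {1, 2, 4}.
        r fails at 2, so \Box r is false at 1.
Satisfying worlds: {0, 1, 2, 3, 4}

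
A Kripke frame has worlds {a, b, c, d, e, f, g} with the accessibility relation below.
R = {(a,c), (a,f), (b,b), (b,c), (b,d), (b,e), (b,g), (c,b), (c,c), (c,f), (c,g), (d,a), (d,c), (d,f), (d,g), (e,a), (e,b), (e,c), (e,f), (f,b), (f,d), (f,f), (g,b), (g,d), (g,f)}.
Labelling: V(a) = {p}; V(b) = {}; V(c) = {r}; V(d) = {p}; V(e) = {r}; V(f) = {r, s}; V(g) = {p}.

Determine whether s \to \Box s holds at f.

No

At f: s is true, \Box s is false, so s \to \Box s is false.
  At f: \Box s requires s at every successor {b, d, f}.
    s fails at b, so \Box s is false at f.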